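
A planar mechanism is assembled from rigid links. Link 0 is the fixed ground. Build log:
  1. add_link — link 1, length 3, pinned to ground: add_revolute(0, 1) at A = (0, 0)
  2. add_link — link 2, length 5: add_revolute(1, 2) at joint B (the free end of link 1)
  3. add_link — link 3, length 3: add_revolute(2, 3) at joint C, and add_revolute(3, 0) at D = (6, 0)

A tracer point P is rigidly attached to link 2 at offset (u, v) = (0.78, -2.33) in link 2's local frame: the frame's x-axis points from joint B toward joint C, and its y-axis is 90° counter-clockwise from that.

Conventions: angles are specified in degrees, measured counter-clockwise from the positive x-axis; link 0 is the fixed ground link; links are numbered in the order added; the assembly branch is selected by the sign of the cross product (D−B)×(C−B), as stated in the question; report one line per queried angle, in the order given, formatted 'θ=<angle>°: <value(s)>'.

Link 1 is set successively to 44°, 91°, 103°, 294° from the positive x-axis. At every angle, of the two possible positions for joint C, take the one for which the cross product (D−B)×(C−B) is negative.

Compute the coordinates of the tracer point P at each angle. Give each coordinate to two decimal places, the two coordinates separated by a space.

A=(0,0), D=(6.00,0)
θ=44°: B = A + 3.00·(cos44°, sin44°) = (2.1580, 2.0840)
θ=44°: |BD| = 4.3708
θ=44°: circle(B,5.00) ∩ circle(D,3.00): a=4.0157, h=2.9789
θ=44°:   candidates: C₊=(7.1082,2.7878) cross=13.020; C₋=(4.2676,-2.4492) cross=-13.020
θ=44°:   branch - wants cross < 0 → take C=(4.2676,-2.4492) (cross=-13.020)
θ=44°: ex = (C−B)/|BC| = (0.4219,-0.9066); ey = (0.9066,0.4219)
θ=44°: P = B + 0.78·ex + -2.33·ey = (0.3746,0.3937)
θ=91°: B = A + 3.00·(cos91°, sin91°) = (-0.0524, 2.9995)
θ=91°: |BD| = 6.7549
θ=91°: circle(B,5.00) ∩ circle(D,3.00): a=4.5618, h=2.0470
θ=91°:   candidates: C₊=(4.9440,2.8080) cross=13.827; C₋=(3.1260,-0.8603) cross=-13.827
θ=91°:   branch - wants cross < 0 → take C=(3.1260,-0.8603) (cross=-13.827)
θ=91°: ex = (C−B)/|BC| = (0.6357,-0.7720); ey = (0.7720,0.6357)
θ=91°: P = B + 0.78·ex + -2.33·ey = (-1.3552,0.9163)
θ=103°: B = A + 3.00·(cos103°, sin103°) = (-0.6749, 2.9231)
θ=103°: |BD| = 7.2869
θ=103°: circle(B,5.00) ∩ circle(D,3.00): a=4.7413, h=1.5875
θ=103°:   candidates: C₊=(4.3051,2.4753) cross=11.568; C₋=(3.0314,-0.4330) cross=-11.568
θ=103°:   branch - wants cross < 0 → take C=(3.0314,-0.4330) (cross=-11.568)
θ=103°: ex = (C−B)/|BC| = (0.7413,-0.6712); ey = (0.6712,0.7413)
θ=103°: P = B + 0.78·ex + -2.33·ey = (-1.6606,0.6724)
θ=294°: B = A + 3.00·(cos294°, sin294°) = (1.2202, -2.7406)
θ=294°: |BD| = 5.5098
θ=294°: circle(B,5.00) ∩ circle(D,3.00): a=4.2068, h=2.7023
θ=294°:   candidates: C₊=(3.5255,1.6962) cross=14.889; C₋=(6.2139,-2.9924) cross=-14.889
θ=294°:   branch - wants cross < 0 → take C=(6.2139,-2.9924) (cross=-14.889)
θ=294°: ex = (C−B)/|BC| = (0.9987,-0.0503); ey = (0.0503,0.9987)
θ=294°: P = B + 0.78·ex + -2.33·ey = (1.8819,-5.1070)

θ=44°: 0.37 0.39
θ=91°: -1.36 0.92
θ=103°: -1.66 0.67
θ=294°: 1.88 -5.11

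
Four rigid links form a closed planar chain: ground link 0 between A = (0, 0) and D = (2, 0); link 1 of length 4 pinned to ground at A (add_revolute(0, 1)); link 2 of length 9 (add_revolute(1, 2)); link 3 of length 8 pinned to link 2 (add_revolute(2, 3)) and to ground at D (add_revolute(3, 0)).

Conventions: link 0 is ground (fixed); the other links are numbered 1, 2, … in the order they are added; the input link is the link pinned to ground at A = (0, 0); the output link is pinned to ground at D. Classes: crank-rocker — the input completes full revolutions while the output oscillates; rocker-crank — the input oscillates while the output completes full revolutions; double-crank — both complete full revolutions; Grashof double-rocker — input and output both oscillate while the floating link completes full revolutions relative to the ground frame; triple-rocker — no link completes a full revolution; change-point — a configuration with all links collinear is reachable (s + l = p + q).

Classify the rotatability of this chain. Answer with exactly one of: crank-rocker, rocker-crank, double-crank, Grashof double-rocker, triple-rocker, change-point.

lengths: ground=2, input=4, coupler=9, output=8
sorted: s=2 (shortest), l=9 (longest), p+q=12
s + l = 11 vs p + q = 12
s + l < p + q (Grashof) with shortest = ground link → double-crank

double-crank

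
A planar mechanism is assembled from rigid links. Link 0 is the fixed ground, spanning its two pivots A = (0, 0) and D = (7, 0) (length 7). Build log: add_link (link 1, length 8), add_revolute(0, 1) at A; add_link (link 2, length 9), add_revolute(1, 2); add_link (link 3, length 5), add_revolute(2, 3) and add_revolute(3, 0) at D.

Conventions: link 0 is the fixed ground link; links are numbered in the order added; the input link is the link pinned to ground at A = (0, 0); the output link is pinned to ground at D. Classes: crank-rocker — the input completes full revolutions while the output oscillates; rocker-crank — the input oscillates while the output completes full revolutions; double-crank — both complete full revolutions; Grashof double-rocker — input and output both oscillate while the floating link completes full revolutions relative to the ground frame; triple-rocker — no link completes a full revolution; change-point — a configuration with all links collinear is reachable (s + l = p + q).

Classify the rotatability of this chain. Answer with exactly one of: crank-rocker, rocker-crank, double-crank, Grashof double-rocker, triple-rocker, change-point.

lengths: ground=7, input=8, coupler=9, output=5
sorted: s=5 (shortest), l=9 (longest), p+q=15
s + l = 14 vs p + q = 15
s + l < p + q (Grashof) with shortest = output link → rocker-crank

rocker-crank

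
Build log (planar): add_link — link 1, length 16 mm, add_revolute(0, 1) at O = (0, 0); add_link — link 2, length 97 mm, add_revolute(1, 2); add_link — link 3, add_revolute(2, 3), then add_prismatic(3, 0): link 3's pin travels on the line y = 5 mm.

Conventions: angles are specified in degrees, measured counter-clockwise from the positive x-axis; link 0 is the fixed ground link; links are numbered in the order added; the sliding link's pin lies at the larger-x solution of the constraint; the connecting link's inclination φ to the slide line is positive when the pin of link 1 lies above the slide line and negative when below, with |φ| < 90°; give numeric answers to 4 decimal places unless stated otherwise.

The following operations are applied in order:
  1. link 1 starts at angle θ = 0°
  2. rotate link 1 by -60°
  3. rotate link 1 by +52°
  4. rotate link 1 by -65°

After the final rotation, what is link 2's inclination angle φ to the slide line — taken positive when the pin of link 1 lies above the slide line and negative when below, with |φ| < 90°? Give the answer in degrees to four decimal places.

geometry: r = 16 mm, L = 97 mm, e = 5 mm; θ starts at 0°
rotate link 1 by -60°: θ ← 0° -60° = -60°
rotate link 1 by +52°: θ ← -60° +52° = -8°
rotate link 1 by -65°: θ ← -8° -65° = -73°
h = r sin θ − e = -15.300876 − 5 = -20.300876
sin φ = h / L = -20.300876 / 97 = -0.20928738
φ = arcsin(-0.20928738) = -12.080594°

-12.0806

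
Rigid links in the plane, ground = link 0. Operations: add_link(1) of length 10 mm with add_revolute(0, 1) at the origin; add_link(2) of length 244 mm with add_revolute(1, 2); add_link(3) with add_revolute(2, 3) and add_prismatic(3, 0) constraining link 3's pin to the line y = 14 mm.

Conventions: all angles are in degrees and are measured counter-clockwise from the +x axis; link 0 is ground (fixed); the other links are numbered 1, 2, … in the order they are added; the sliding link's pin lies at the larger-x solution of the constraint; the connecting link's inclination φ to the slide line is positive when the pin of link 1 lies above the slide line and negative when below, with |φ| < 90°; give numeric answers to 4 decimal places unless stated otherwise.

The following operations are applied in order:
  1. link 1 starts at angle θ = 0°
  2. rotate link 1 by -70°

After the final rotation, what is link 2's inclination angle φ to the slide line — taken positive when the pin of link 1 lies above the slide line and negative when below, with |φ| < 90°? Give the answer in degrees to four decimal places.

geometry: r = 10 mm, L = 244 mm, e = 14 mm; θ starts at 0°
rotate link 1 by -70°: θ ← 0° -70° = -70°
h = r sin θ − e = -9.396926 − 14 = -23.396926
sin φ = h / L = -23.396926 / 244 = -0.09588904
φ = arcsin(-0.09588904) = -5.502492°

-5.5025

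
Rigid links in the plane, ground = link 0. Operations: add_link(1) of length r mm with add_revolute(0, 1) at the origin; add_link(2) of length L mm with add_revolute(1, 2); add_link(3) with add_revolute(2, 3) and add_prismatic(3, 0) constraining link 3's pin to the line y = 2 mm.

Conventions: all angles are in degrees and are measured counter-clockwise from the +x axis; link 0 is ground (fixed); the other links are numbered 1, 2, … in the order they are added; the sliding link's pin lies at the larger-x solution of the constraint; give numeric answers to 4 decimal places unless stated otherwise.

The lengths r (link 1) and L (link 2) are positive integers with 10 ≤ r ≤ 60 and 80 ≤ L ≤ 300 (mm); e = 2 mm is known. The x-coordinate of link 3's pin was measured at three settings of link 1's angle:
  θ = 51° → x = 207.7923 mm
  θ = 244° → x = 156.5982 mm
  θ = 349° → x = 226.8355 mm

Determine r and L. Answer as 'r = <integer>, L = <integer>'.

constraint per measurement: (x − r cos θ)² + (r sin θ − e)² = L²
subtracting the θ₁ and θ₂ equations cancels the r² and L² terms:
r = (x₁² − x₂²) / (2[(x₁cos θ₁ + e sin θ₁) − (x₂cos θ₂ + e sin θ₂)]) = 46.0000 → r = 46
L² = (x₁ − r cos θ₁)² + (r sin θ₁ − e)² = 33123.9954 → L = 182.0000 → L = 182
check at θ₃=349°: x = 226.8355 (printed 226.8355) ✓

r = 46, L = 182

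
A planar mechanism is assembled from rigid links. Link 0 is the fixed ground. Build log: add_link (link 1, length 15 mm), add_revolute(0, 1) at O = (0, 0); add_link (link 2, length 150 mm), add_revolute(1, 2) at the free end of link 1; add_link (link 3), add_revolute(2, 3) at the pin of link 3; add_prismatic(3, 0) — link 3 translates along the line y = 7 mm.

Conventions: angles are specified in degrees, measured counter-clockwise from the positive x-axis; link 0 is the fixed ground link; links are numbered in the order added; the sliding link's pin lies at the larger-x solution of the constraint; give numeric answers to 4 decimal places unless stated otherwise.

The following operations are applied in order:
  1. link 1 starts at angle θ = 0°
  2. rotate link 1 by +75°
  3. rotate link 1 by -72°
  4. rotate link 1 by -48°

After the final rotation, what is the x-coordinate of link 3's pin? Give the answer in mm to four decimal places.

geometry: r = 15 mm, L = 150 mm, e = 7 mm; θ starts at 0°
rotate link 1 by +75°: θ ← 0° +75° = 75°
rotate link 1 by -72°: θ ← 75° -72° = 3°
rotate link 1 by -48°: θ ← 3° -48° = -45°
crank pin P = (r cos θ, r sin θ) = (10.606602, -10.606602)
h = r sin θ − e = -10.606602 − 7 = -17.606602
x = r cos θ + √(L² − h²) = 10.606602 + 148.963108 = 159.569710

159.5697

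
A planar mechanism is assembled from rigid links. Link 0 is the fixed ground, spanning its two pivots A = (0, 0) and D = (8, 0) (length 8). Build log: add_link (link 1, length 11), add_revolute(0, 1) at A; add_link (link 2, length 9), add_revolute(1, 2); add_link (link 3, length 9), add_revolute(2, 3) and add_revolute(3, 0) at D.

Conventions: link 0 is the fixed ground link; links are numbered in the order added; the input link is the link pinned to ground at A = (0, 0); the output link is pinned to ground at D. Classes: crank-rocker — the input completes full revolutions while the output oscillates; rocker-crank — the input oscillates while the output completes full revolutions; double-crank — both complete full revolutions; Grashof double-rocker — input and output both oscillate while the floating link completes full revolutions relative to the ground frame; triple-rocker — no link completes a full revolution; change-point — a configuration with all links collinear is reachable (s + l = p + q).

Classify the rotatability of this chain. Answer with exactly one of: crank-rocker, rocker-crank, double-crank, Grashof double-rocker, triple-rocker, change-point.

lengths: ground=8, input=11, coupler=9, output=9
sorted: s=8 (shortest), l=11 (longest), p+q=18
s + l = 19 vs p + q = 18
s + l > p + q → non-Grashof → no link fully rotates → triple-rocker

triple-rocker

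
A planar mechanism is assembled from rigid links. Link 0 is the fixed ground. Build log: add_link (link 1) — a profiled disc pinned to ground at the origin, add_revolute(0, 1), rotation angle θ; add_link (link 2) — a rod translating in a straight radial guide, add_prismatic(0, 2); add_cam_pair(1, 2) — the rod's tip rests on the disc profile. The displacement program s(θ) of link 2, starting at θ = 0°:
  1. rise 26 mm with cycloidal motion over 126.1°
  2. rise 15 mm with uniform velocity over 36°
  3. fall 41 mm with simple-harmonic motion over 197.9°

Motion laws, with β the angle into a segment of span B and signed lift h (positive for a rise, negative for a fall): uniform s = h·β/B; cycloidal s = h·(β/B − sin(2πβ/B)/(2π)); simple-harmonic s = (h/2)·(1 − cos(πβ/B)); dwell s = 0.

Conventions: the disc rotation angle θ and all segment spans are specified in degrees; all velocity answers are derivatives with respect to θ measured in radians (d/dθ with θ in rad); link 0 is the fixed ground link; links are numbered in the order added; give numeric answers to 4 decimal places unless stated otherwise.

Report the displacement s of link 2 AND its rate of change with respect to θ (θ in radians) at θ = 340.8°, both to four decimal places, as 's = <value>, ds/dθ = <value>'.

seg 1 [0°–126.1°] cycloidal, h=26: full span → s += 26 → s = 26.0000
seg 2 [126.1°–162.1°] uniform, h=15: full span → s += 15 → s = 41.0000
seg 3 [162.1°–360°] simple-harmonic, h=-41: θ=340.8° here. β=178.7, B=197.9. -41/2·(1 − cos(π·0.9030)) = -40.0551 → s = 0.9449
velocity in seg [162.1°–360°] (simple-harmonic), θ in radians: β = 178.7° = 3.1189 rad, B = 197.9° = 3.4540 rad; ds/dθ = (πh/(2B)) sin(πβ/B) = (π·(-41)/(2·3.4540)) sin(π·0.9030) = -5.595523 mm/rad

s = 0.9449, ds/dθ = -5.5955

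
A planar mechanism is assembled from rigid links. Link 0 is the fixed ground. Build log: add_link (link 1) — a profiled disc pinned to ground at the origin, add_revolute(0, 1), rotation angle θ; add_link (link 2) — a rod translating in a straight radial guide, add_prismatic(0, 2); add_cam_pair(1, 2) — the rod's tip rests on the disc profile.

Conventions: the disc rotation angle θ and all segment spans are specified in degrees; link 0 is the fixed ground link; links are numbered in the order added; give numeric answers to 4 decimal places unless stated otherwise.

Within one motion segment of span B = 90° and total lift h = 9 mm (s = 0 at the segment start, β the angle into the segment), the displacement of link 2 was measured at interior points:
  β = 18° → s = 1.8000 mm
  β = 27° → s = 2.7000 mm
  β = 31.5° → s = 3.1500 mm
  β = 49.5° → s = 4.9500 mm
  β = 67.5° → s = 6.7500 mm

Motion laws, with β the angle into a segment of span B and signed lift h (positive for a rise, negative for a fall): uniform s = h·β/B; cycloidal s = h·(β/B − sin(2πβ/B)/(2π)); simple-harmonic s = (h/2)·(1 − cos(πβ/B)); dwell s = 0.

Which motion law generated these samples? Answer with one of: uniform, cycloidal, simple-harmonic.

candidates at β/B = r: uniform s = h·r (linear in β); cycloidal s = h·(r − sin(2πr)/(2π)); simple-harmonic s = (h/2)(1 − cos(πr))
β=18°: printed 1.8000 | uniform 1.8000, cycloidal 0.4377, simple-harmonic 0.8594
β=27°: printed 2.7000 | uniform 2.7000, cycloidal 1.3377, simple-harmonic 1.8550
β=31.5°: printed 3.1500 | uniform 3.1500, cycloidal 1.9912, simple-harmonic 2.4570
β=49.5°: printed 4.9500 | uniform 4.9500, cycloidal 5.3926, simple-harmonic 5.2040
β=67.5°: printed 6.7500 | uniform 6.7500, cycloidal 8.1824, simple-harmonic 7.6820
only one law matches every sample → uniform

uniform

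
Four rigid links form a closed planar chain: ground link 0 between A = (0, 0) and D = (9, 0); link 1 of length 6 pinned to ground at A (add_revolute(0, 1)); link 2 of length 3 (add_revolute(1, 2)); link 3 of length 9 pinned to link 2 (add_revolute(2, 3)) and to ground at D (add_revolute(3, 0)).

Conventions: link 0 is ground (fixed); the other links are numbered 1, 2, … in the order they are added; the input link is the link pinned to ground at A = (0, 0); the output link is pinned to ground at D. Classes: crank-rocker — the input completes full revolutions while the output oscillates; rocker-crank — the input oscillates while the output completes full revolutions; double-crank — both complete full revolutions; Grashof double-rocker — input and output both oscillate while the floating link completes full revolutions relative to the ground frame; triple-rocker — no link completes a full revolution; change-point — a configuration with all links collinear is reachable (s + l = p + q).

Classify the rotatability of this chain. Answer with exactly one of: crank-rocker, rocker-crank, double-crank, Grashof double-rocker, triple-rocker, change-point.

lengths: ground=9, input=6, coupler=3, output=9
sorted: s=3 (shortest), l=9 (longest), p+q=15
s + l = 12 vs p + q = 15
s + l < p + q (Grashof) with shortest = coupler link → Grashof double-rocker

Grashof double-rocker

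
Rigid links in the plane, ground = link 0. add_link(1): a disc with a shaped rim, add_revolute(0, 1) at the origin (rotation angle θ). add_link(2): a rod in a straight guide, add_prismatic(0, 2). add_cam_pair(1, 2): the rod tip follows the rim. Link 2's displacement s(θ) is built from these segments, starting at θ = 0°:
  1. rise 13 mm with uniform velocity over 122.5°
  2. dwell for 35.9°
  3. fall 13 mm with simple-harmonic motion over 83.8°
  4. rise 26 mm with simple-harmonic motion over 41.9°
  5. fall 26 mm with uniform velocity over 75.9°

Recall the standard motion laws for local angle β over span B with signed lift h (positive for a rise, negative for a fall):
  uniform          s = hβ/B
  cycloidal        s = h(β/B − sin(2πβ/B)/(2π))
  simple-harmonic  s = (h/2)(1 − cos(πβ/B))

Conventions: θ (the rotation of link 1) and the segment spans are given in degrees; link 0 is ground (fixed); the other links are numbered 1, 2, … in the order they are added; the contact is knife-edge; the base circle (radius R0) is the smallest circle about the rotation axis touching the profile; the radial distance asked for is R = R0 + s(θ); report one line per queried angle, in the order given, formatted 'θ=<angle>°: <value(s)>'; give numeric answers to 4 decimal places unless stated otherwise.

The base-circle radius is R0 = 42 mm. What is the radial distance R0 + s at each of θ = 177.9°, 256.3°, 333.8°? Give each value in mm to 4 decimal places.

segment 1 (0° to 122.5°, uniform, h = 13) is passed completely: s = 0.0000 + (13) = 13.0000
segment 2 (122.5° to 158.4°, dwell): s unchanged at 13.0000
θ = 177.9° falls in segment 3 (158.4° to 242.2°, simple-harmonic, h = -13): β = 177.9 − 158.4 = 19.5°, B = 83.8°; Δs = -13/2·(1 − cos(π·0.2327)) = -1.6609; s = 13.0000 − 1.6609 = 11.3391
segment 3 (158.4° to 242.2°, simple-harmonic, h = -13) is passed completely: s = 13.0000 + (-13) = 0.0000
θ = 256.3° falls in segment 4 (242.2° to 284.1°, simple-harmonic, h = 26): β = 256.3 − 242.2 = 14.1°, B = 41.9°; Δs = 26/2·(1 − cos(π·0.3365)) = 6.6129; s = 0.0000 + 6.6129 = 6.6129
segment 4 (242.2° to 284.1°, simple-harmonic, h = 26) is passed completely: s = 0.0000 + (26) = 26.0000
θ = 333.8° falls in segment 5 (284.1° to 360°, uniform, h = -26): β = 333.8 − 284.1 = 49.7°, B = 75.9°; Δs = -26·49.7/75.9 = -17.0250; s = 26.0000 − 17.0250 = 8.9750
θ=177.9°: R = R0 + s = 42 + 11.3391 = 53.3391
θ=256.3°: R = R0 + s = 42 + 6.6129 = 48.6129
θ=333.8°: R = R0 + s = 42 + 8.9750 = 50.9750

θ=177.9°: 53.3391
θ=256.3°: 48.6129
θ=333.8°: 50.9750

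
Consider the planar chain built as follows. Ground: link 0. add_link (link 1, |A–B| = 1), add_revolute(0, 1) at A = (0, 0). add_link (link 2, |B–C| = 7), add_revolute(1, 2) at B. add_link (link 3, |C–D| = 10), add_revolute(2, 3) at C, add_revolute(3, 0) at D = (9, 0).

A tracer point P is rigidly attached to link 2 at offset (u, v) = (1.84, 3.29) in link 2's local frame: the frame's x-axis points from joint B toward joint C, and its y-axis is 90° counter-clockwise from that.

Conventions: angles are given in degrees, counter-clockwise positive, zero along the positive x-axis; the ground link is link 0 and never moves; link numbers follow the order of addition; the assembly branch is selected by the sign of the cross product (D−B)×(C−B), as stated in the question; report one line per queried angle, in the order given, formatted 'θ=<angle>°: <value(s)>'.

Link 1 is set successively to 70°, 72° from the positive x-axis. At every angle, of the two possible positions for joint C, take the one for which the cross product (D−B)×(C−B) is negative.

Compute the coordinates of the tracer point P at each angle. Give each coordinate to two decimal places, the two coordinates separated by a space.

A=(0,0), D=(9.00,0)
θ=70°: B = A + 1.00·(cos70°, sin70°) = (0.3420, 0.9397)
θ=70°: |BD| = 8.7088
θ=70°: circle(B,7.00) ∩ circle(D,10.00): a=1.4263, h=6.8531
θ=70°:   candidates: C₊=(2.4995,7.5989) cross=59.683; C₋=(1.0206,-6.0273) cross=-59.683
θ=70°:   branch - wants cross < 0 → take C=(1.0206,-6.0273) (cross=-59.683)
θ=70°: ex = (C−B)/|BC| = (0.0969,-0.9953); ey = (0.9953,0.0969)
θ=70°: P = B + 1.84·ex + 3.29·ey = (3.7949,-0.5727)
θ=72°: B = A + 1.00·(cos72°, sin72°) = (0.3090, 0.9511)
θ=72°: |BD| = 8.7429
θ=72°: circle(B,7.00) ∩ circle(D,10.00): a=1.4548, h=6.8472
θ=72°:   candidates: C₊=(2.5000,7.5993) cross=59.864; C₋=(1.0103,-6.0137) cross=-59.864
θ=72°:   branch - wants cross < 0 → take C=(1.0103,-6.0137) (cross=-59.864)
θ=72°: ex = (C−B)/|BC| = (0.1002,-0.9950); ey = (0.9950,0.1002)
θ=72°: P = B + 1.84·ex + 3.29·ey = (3.7668,-0.5501)

θ=70°: 3.79 -0.57
θ=72°: 3.77 -0.55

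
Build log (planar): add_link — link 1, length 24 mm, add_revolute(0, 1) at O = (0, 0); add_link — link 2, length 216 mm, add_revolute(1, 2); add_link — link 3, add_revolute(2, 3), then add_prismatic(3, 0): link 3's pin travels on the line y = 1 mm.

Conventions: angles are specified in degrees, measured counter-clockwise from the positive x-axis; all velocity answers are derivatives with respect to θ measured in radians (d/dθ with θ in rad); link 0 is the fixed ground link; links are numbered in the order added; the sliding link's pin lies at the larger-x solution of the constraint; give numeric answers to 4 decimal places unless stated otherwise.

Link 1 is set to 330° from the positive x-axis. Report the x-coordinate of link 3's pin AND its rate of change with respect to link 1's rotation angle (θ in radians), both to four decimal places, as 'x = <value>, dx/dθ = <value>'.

geometry: r = 24 mm, L = 216 mm, e = 1 mm
crank pin P = (r cos θ, r sin θ) = (20.784610, -12.000000)
h = r sin θ − e = -12.000000 − 1 = -13.000000
x = r cos θ + √(L² − h²) = 20.784610 + 215.608441 = 236.393051
dx/dθ = −r sin θ − h·r cos θ/√(L² − h²) (θ in radians; h = -13.000000) = 13.253197

x = 236.3931, dx/dθ = 13.2532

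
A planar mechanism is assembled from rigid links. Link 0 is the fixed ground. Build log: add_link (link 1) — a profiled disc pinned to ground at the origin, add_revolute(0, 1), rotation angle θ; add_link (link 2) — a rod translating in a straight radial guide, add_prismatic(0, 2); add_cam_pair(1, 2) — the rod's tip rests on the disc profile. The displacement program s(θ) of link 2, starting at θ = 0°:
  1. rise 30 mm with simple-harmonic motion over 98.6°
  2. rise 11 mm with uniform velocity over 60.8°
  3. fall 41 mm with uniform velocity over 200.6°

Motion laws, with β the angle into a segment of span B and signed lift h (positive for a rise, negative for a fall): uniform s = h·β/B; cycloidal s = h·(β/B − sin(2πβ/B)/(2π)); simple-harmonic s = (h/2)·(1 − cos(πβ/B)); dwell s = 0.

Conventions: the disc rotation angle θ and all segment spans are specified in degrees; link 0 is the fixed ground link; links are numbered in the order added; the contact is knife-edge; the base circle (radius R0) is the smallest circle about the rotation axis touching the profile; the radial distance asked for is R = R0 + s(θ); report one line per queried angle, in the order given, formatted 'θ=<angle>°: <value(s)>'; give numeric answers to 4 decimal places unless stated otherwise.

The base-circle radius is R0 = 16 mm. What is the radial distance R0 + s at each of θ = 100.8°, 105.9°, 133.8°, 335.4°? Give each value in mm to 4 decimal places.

seg 1 [0°–98.6°] simple-harmonic, h=30: full span → s += 30 → s = 30.0000
seg 2 [98.6°–159.4°] uniform, h=11: θ=100.8° here. β=2.2, B=60.8. 11·2.2/60.8 = 0.3980 → s = 30.3980
seg 2 [98.6°–159.4°] uniform, h=11: θ=105.9° here. β=7.3, B=60.8. 11·7.3/60.8 = 1.3207 → s = 31.3207
seg 2 [98.6°–159.4°] uniform, h=11: θ=133.8° here. β=35.2, B=60.8. 11·35.2/60.8 = 6.3684 → s = 36.3684
seg 2 [98.6°–159.4°] uniform, h=11: full span → s += 11 → s = 41.0000
seg 3 [159.4°–360°] uniform, h=-41: θ=335.4° here. β=176, B=200.6. -41·176/200.6 = -35.9721 → s = 5.0279
θ=100.8°: R = R0 + s = 16 + 30.3980 = 46.3980
θ=105.9°: R = R0 + s = 16 + 31.3207 = 47.3207
θ=133.8°: R = R0 + s = 16 + 36.3684 = 52.3684
θ=335.4°: R = R0 + s = 16 + 5.0279 = 21.0279

θ=100.8°: 46.3980
θ=105.9°: 47.3207
θ=133.8°: 52.3684
θ=335.4°: 21.0279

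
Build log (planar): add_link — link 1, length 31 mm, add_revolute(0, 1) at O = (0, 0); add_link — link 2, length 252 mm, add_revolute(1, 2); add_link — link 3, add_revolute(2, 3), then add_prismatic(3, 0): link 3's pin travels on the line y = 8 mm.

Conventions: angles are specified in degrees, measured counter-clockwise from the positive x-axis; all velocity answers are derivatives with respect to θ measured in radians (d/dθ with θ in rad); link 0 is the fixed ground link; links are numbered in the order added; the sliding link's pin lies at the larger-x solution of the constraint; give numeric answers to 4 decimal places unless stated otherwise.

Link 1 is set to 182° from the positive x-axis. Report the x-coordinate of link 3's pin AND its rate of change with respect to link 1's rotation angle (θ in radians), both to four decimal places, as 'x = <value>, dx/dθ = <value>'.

geometry: r = 31 mm, L = 252 mm, e = 8 mm
crank pin P = (r cos θ, r sin θ) = (-30.981116, -1.081884)
h = r sin θ − e = -1.081884 − 8 = -9.081884
x = r cos θ + √(L² − h²) = -30.981116 + 251.836295 = 220.855179
dx/dθ = −r sin θ − h·r cos θ/√(L² − h²) (θ in radians; h = -9.081884) = -0.035377

x = 220.8552, dx/dθ = -0.0354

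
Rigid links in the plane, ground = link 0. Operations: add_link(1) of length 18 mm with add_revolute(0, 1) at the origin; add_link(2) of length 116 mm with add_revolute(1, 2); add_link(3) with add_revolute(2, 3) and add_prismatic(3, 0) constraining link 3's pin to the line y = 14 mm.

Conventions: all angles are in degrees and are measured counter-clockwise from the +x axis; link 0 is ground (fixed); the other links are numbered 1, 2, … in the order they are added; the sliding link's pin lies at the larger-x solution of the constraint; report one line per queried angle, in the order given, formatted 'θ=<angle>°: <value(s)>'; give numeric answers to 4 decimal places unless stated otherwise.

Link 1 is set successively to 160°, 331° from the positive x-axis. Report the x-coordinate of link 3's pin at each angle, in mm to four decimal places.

geometry: r = 18 mm, L = 116 mm, e = 14 mm
θ=160°: crank pin P = (r cos θ, r sin θ) = (-16.914467, 6.156363)
θ=160°: h = r sin θ − e = 6.156363 − 14 = -7.843637
θ=160°: x = r cos θ + √(L² − h²) = -16.914467 + 115.734512 = 98.820045
θ=331°: crank pin P = (r cos θ, r sin θ) = (15.743155, -8.726573)
θ=331°: h = r sin θ − e = -8.726573 − 14 = -22.726573
θ=331°: x = r cos θ + √(L² − h²) = 15.743155 + 113.751936 = 129.495090

θ=160°: 98.8200
θ=331°: 129.4951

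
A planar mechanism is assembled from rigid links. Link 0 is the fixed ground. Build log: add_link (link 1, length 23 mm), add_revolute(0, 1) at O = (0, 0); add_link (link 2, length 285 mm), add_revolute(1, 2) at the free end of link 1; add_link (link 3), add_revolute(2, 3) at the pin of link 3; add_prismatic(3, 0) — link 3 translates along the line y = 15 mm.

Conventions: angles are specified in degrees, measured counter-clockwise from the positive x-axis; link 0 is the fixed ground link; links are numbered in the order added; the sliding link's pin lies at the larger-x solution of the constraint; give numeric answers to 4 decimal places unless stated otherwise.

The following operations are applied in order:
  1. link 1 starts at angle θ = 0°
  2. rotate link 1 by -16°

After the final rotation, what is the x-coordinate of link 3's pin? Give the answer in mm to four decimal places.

geometry: r = 23 mm, L = 285 mm, e = 15 mm; θ starts at 0°
rotate link 1 by -16°: θ ← 0° -16° = -16°
crank pin P = (r cos θ, r sin θ) = (22.109019, -6.339659)
h = r sin θ − e = -6.339659 − 15 = -21.339659
x = r cos θ + √(L² − h²) = 22.109019 + 284.199963 = 306.308982

306.3090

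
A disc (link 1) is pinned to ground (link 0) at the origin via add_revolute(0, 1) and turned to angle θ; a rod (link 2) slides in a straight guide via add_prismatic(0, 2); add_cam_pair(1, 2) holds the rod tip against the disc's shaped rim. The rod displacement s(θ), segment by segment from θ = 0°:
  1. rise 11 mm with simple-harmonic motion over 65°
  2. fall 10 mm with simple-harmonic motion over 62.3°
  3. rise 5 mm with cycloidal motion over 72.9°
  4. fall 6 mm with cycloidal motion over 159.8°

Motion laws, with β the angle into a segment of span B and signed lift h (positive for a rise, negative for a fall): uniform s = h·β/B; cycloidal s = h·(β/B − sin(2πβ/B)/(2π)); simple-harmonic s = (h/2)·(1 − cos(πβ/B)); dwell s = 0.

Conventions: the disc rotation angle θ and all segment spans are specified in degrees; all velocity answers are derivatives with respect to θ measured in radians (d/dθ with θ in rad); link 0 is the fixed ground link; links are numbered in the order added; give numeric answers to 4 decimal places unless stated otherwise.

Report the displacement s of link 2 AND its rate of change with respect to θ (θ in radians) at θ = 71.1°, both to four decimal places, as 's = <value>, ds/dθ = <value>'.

segment 1 (0° to 65°, simple-harmonic, h = 11) is passed completely: s = 0.0000 + (11) = 11.0000
θ = 71.1° falls in segment 2 (65° to 127.3°, simple-harmonic, h = -10): β = 71.1 − 65 = 6.1°, B = 62.3°; Δs = -10/2·(1 − cos(π·0.0979)) = -0.2347; s = 11.0000 − 0.2347 = 10.7653
velocity in seg [65°–127.3°] (simple-harmonic), θ in radians: β = 6.1° = 0.1065 rad, B = 62.3° = 1.0873 rad; ds/dθ = (πh/(2B)) sin(πβ/B) = (π·(-10)/(2·1.0873)) sin(π·0.0979) = -4.373968 mm/rad

s = 10.7653, ds/dθ = -4.3740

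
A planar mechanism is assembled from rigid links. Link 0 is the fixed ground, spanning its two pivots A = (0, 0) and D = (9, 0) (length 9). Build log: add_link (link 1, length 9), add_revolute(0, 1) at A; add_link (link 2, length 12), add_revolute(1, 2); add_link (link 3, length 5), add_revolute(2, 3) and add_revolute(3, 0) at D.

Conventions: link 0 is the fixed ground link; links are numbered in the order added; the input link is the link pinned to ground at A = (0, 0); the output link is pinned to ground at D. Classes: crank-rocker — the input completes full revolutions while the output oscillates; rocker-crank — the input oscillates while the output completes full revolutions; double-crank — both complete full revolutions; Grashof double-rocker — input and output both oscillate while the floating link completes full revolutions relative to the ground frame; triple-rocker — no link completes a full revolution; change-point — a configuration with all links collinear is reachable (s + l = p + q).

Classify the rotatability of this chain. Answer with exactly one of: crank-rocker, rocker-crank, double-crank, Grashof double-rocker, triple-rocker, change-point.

lengths: ground=9, input=9, coupler=12, output=5
sorted: s=5 (shortest), l=12 (longest), p+q=18
s + l = 17 vs p + q = 18
s + l < p + q (Grashof) with shortest = output link → rocker-crank

rocker-crank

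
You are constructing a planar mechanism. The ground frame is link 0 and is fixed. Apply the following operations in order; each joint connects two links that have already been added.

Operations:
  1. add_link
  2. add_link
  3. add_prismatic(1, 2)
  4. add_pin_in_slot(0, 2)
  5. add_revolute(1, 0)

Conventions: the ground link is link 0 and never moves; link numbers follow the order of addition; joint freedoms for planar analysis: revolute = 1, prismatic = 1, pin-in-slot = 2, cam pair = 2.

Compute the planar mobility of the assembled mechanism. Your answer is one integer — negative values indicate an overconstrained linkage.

L=1 J1=0 J2=0
add link → L=2 J1=0 J2=0
add link → L=3 J1=0 J2=0
P@1,2 dof=1 J1 → L=3 J1=1 J2=0
PS@0,2 dof=2 J2 → L=3 J1=1 J2=1
R@1,0 dof=1 J1 → L=3 J1=2 J2=1
M=3(L−1)−2J1−J2=3·2−2·2−1=1

M = 1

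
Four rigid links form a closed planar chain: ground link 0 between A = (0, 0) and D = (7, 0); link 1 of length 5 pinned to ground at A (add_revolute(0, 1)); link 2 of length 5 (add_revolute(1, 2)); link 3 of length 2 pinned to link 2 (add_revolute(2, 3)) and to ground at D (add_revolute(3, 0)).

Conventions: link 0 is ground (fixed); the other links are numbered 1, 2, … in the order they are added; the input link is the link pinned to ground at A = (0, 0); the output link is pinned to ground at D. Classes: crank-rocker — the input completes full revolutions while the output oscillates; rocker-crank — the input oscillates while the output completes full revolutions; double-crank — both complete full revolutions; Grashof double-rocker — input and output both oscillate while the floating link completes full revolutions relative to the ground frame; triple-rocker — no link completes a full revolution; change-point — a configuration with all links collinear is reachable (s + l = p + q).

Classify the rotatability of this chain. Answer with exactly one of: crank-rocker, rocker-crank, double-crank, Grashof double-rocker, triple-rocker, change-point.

lengths: ground=7, input=5, coupler=5, output=2
sorted: s=2 (shortest), l=7 (longest), p+q=10
s + l = 9 vs p + q = 10
s + l < p + q (Grashof) with shortest = output link → rocker-crank

rocker-crank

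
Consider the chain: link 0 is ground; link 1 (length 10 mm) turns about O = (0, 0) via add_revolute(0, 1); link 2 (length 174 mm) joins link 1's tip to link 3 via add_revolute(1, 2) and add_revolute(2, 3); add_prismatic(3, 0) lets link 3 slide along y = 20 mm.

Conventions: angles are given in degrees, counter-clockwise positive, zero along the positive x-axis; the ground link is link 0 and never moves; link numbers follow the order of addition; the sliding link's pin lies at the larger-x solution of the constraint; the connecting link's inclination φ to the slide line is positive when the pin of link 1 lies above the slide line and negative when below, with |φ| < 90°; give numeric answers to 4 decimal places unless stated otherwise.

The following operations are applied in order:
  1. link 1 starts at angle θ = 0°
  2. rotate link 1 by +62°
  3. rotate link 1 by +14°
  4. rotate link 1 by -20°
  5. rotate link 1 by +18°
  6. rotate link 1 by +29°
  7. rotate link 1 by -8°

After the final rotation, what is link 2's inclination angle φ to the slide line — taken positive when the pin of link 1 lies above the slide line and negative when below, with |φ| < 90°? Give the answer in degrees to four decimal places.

geometry: r = 10 mm, L = 174 mm, e = 20 mm; θ starts at 0°
rotate link 1 by +62°: θ ← 0° +62° = 62°
rotate link 1 by +14°: θ ← 62° +14° = 76°
rotate link 1 by -20°: θ ← 76° -20° = 56°
rotate link 1 by +18°: θ ← 56° +18° = 74°
rotate link 1 by +29°: θ ← 74° +29° = 103°
rotate link 1 by -8°: θ ← 103° -8° = 95°
h = r sin θ − e = 9.961947 − 20 = -10.038053
sin φ = h / L = -10.038053 / 174 = -0.05768996
φ = arcsin(-0.05768996) = -3.307227°

-3.3072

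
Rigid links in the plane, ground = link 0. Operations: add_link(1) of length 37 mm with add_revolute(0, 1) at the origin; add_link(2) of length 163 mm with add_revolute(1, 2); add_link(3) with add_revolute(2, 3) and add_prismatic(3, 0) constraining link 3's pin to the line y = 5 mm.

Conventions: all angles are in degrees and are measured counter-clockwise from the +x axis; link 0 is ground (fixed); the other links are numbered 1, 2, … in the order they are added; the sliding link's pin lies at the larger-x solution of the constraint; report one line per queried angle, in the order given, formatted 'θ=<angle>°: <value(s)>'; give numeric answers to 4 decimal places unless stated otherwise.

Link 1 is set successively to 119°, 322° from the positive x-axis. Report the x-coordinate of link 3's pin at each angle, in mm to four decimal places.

geometry: r = 37 mm, L = 163 mm, e = 5 mm
θ=119°: crank pin P = (r cos θ, r sin θ) = (-17.937956, 32.360929)
θ=119°: h = r sin θ − e = 32.360929 − 5 = 27.360929
θ=119°: x = r cos θ + √(L² − h²) = -17.937956 + 160.687210 = 142.749254
θ=322°: crank pin P = (r cos θ, r sin θ) = (29.156398, -22.779475)
θ=322°: h = r sin θ − e = -22.779475 − 5 = -27.779475
θ=322°: x = r cos θ + √(L² − h²) = 29.156398 + 160.615382 = 189.771779

θ=119°: 142.7493
θ=322°: 189.7718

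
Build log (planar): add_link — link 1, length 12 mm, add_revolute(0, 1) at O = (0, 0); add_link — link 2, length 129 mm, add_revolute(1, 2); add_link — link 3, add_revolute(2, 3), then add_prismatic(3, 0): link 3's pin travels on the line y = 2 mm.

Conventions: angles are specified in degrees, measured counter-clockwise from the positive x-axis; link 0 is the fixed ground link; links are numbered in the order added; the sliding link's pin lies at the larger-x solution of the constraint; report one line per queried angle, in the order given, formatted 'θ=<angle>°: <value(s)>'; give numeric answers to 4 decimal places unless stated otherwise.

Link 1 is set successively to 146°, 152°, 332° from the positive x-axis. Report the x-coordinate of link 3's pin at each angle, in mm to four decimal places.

geometry: r = 12 mm, L = 129 mm, e = 2 mm
θ=146°: crank pin P = (r cos θ, r sin θ) = (-9.948451, 6.710315)
θ=146°: h = r sin θ − e = 6.710315 − 2 = 4.710315
θ=146°: x = r cos θ + √(L² − h²) = -9.948451 + 128.913975 = 118.965524
θ=152°: crank pin P = (r cos θ, r sin θ) = (-10.595371, 5.633659)
θ=152°: h = r sin θ − e = 5.633659 − 2 = 3.633659
θ=152°: x = r cos θ + √(L² − h²) = -10.595371 + 128.948814 = 118.353442
θ=332°: crank pin P = (r cos θ, r sin θ) = (10.595371, -5.633659)
θ=332°: h = r sin θ − e = -5.633659 − 2 = -7.633659
θ=332°: x = r cos θ + √(L² − h²) = 10.595371 + 128.773939 = 139.369310

θ=146°: 118.9655
θ=152°: 118.3534
θ=332°: 139.3693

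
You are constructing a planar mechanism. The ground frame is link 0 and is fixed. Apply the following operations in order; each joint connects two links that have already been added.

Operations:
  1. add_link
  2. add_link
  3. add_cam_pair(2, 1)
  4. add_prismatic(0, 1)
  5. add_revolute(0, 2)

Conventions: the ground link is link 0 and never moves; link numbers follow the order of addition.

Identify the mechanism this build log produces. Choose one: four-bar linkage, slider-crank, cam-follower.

links: 3 (incl. ground); joints: 1 revolute, 1 prismatic, 1 higher (cam) pair, forming one closed loop
3 links, revolute + prismatic + higher pair in one loop → cam-follower

cam-follower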